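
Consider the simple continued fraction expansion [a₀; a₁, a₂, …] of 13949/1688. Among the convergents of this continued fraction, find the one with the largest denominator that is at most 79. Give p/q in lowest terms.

157/19

List convergents until the denominator exceeds the bound:
a_0 = 8: 8/1  (≤ bound)
a_1 = 3: 25/3  (≤ bound)
a_2 = 1: 33/4  (≤ bound)
a_3 = 3: 124/15  (≤ bound)
a_4 = 1: 157/19  (≤ bound)
a_5 = 5: 909/110  (> 79, stop)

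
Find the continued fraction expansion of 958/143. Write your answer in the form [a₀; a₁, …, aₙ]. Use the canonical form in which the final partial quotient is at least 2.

Repeatedly divide and take the remainder:
⌊958/143⌋ = 6, remainder 100
⌊143/100⌋ = 1, remainder 43
⌊100/43⌋ = 2, remainder 14
⌊43/14⌋ = 3, remainder 1
⌊14/1⌋ = 14, remainder 0

[6; 1, 2, 3, 14]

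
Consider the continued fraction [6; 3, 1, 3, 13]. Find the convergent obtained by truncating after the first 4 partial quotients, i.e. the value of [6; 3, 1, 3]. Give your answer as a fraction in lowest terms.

94/15

Collapse the nested fraction from the inside out:
Start with 3.
1 + 1/(3/1) = 1 + 1/3 = 4/3
3 + 1/(4/3) = 3 + 3/4 = 15/4
6 + 1/(15/4) = 6 + 4/15 = 94/15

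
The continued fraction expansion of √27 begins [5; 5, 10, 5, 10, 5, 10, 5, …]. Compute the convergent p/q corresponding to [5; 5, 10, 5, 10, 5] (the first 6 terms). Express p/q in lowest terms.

Start with 5.
10 + 1/(5/1) = 10 + 1/5 = 51/5
5 + 1/(51/5) = 5 + 5/51 = 260/51
10 + 1/(260/51) = 10 + 51/260 = 2651/260
5 + 1/(2651/260) = 5 + 260/2651 = 13515/2651
5 + 1/(13515/2651) = 5 + 2651/13515 = 70226/13515

70226/13515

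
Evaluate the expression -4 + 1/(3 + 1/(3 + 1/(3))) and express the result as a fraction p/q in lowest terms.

-122/33

Starting at the tail and folding back:
Start with 3.
3 + 1/(3/1) = 3 + 1/3 = 10/3
3 + 1/(10/3) = 3 + 3/10 = 33/10
-4 + 1/(33/10) = -4 + 10/33 = -122/33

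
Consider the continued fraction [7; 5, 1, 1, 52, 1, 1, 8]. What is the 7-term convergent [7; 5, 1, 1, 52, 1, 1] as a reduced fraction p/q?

Start with 1.
1 + 1/(1/1) = 1 + 1/1 = 2/1
52 + 1/(2/1) = 52 + 1/2 = 105/2
1 + 1/(105/2) = 1 + 2/105 = 107/105
1 + 1/(107/105) = 1 + 105/107 = 212/107
5 + 1/(212/107) = 5 + 107/212 = 1167/212
7 + 1/(1167/212) = 7 + 212/1167 = 8381/1167

8381/1167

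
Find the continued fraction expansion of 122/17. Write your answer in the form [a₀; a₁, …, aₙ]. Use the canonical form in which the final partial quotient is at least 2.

[7; 5, 1, 2]

122 ÷ 17 → quotient 7, remainder 3
17 ÷ 3 → quotient 5, remainder 2
3 ÷ 2 → quotient 1, remainder 1
2 ÷ 1 → quotient 2, remainder 0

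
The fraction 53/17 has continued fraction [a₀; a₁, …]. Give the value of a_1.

8

Repeatedly divide and take the remainder:
53 = 3·17 + 2, so a_0 = 3
17 = 8·2 + 1, so a_1 = 8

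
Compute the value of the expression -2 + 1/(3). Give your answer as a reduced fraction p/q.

Use the convergent recurrence hₖ = aₖ·hₖ₋₁ + hₖ₋₂ (and likewise for the denominators kₖ):
a_0 = -2: -2/1
a_1 = 3: -5/3

-5/3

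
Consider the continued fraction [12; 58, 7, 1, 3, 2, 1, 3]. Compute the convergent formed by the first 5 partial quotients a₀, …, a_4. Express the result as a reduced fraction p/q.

21655/1802

Use the convergent recurrence hₖ = aₖ·hₖ₋₁ + hₖ₋₂ (and likewise for the denominators kₖ):
a_0 = 12: 12/1
a_1 = 58: 697/58
a_2 = 7: 4891/407
a_3 = 1: 5588/465
a_4 = 3: 21655/1802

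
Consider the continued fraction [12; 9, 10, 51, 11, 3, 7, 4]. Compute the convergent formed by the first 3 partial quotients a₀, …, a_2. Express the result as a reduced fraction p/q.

1102/91

a_0 = 12: 12/1
a_1 = 9: 109/9
a_2 = 10: 1102/91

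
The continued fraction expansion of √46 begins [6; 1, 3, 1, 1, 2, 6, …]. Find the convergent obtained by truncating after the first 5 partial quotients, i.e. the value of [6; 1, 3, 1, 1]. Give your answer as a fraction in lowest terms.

61/9

Start with 1.
1 + 1/(1/1) = 1 + 1/1 = 2/1
3 + 1/(2/1) = 3 + 1/2 = 7/2
1 + 1/(7/2) = 1 + 2/7 = 9/7
6 + 1/(9/7) = 6 + 7/9 = 61/9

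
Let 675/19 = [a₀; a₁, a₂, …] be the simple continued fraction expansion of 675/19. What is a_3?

9

Repeatedly divide and take the remainder:
⌊675/19⌋ = 35, remainder 10
⌊19/10⌋ = 1, remainder 9
⌊10/9⌋ = 1, remainder 1
⌊9/1⌋ = 9, remainder 0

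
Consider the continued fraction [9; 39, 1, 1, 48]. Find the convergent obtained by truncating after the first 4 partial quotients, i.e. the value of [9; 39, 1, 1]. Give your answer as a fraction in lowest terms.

Start with 1.
1 + 1/(1/1) = 1 + 1/1 = 2/1
39 + 1/(2/1) = 39 + 1/2 = 79/2
9 + 1/(79/2) = 9 + 2/79 = 713/79

713/79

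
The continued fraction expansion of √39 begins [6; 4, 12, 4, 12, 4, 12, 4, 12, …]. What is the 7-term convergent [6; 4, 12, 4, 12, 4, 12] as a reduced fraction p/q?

764394/122401

Starting at the tail and folding back:
Start with 12.
4 + 1/(12/1) = 4 + 1/12 = 49/12
12 + 1/(49/12) = 12 + 12/49 = 600/49
4 + 1/(600/49) = 4 + 49/600 = 2449/600
12 + 1/(2449/600) = 12 + 600/2449 = 29988/2449
4 + 1/(29988/2449) = 4 + 2449/29988 = 122401/29988
6 + 1/(122401/29988) = 6 + 29988/122401 = 764394/122401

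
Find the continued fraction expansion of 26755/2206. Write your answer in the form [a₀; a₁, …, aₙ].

[12; 7, 1, 3, 1, 7, 3, 2]

Apply division with remainder until the remainder is 0:
26755 = 12·2206 + 283, so a_0 = 12
2206 = 7·283 + 225, so a_1 = 7
283 = 1·225 + 58, so a_2 = 1
225 = 3·58 + 51, so a_3 = 3
58 = 1·51 + 7, so a_4 = 1
51 = 7·7 + 2, so a_5 = 7
7 = 3·2 + 1, so a_6 = 3
2 = 2·1 + 0, so a_7 = 2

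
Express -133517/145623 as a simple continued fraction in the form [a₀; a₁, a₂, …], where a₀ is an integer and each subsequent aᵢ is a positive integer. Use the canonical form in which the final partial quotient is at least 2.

-133517 = -1·145623 + 12106, so a_0 = -1
145623 = 12·12106 + 351, so a_1 = 12
12106 = 34·351 + 172, so a_2 = 34
351 = 2·172 + 7, so a_3 = 2
172 = 24·7 + 4, so a_4 = 24
7 = 1·4 + 3, so a_5 = 1
4 = 1·3 + 1, so a_6 = 1
3 = 3·1 + 0, so a_7 = 3

[-1; 12, 34, 2, 24, 1, 1, 3]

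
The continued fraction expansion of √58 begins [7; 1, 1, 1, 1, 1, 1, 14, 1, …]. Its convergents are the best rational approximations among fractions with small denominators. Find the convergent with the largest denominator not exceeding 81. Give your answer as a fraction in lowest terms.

99/13

List convergents until the denominator exceeds the bound:
a_0 = 7: 7/1  (≤ bound)
a_1 = 1: 8/1  (≤ bound)
a_2 = 1: 15/2  (≤ bound)
a_3 = 1: 23/3  (≤ bound)
a_4 = 1: 38/5  (≤ bound)
a_5 = 1: 61/8  (≤ bound)
a_6 = 1: 99/13  (≤ bound)
a_7 = 14: 1447/190  (> 81, stop)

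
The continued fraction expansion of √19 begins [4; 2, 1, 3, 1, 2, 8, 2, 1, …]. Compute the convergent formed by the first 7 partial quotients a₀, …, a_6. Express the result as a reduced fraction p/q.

1421/326

Build up convergents one term at a time:
a_0 = 4: 4/1
a_1 = 2: 9/2
a_2 = 1: 13/3
a_3 = 3: 48/11
a_4 = 1: 61/14
a_5 = 2: 170/39
a_6 = 8: 1421/326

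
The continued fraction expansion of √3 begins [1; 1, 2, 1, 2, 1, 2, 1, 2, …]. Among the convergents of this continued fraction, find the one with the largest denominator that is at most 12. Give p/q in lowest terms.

19/11

a_0 = 1: 1/1  (≤ bound)
a_1 = 1: 2/1  (≤ bound)
a_2 = 2: 5/3  (≤ bound)
a_3 = 1: 7/4  (≤ bound)
a_4 = 2: 19/11  (≤ bound)
a_5 = 1: 26/15  (> 12, stop)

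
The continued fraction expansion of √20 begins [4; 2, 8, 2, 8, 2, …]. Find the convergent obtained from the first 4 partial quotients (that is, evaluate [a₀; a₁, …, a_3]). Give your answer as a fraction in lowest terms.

161/36

Start with 2.
8 + 1/(2/1) = 8 + 1/2 = 17/2
2 + 1/(17/2) = 2 + 2/17 = 36/17
4 + 1/(36/17) = 4 + 17/36 = 161/36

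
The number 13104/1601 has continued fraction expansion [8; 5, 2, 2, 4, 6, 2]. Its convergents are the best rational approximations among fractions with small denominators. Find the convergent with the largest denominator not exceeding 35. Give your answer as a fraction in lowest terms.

List convergents until the denominator exceeds the bound:
a_0 = 8: 8/1  (≤ bound)
a_1 = 5: 41/5  (≤ bound)
a_2 = 2: 90/11  (≤ bound)
a_3 = 2: 221/27  (≤ bound)
a_4 = 4: 974/119  (> 35, stop)

221/27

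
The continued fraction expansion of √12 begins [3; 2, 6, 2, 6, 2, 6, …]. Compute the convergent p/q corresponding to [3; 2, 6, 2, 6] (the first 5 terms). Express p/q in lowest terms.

a_0 = 3: 3/1
a_1 = 2: 7/2
a_2 = 6: 45/13
a_3 = 2: 97/28
a_4 = 6: 627/181

627/181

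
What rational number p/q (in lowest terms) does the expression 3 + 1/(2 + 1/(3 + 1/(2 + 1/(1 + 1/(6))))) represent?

Start with 6.
1 + 1/(6/1) = 1 + 1/6 = 7/6
2 + 1/(7/6) = 2 + 6/7 = 20/7
3 + 1/(20/7) = 3 + 7/20 = 67/20
2 + 1/(67/20) = 2 + 20/67 = 154/67
3 + 1/(154/67) = 3 + 67/154 = 529/154

529/154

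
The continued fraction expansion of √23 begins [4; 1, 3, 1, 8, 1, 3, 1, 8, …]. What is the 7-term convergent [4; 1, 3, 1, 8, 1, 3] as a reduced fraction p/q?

916/191

Start with 3.
1 + 1/(3/1) = 1 + 1/3 = 4/3
8 + 1/(4/3) = 8 + 3/4 = 35/4
1 + 1/(35/4) = 1 + 4/35 = 39/35
3 + 1/(39/35) = 3 + 35/39 = 152/39
1 + 1/(152/39) = 1 + 39/152 = 191/152
4 + 1/(191/152) = 4 + 152/191 = 916/191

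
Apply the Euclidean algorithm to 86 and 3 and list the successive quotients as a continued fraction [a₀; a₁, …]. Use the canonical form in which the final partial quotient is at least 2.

[28; 1, 2]

86 ÷ 3 → quotient 28, remainder 2
3 ÷ 2 → quotient 1, remainder 1
2 ÷ 1 → quotient 2, remainder 0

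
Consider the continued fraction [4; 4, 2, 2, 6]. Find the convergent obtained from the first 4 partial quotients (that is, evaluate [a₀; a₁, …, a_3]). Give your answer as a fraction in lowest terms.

93/22

Start with 2.
2 + 1/(2/1) = 2 + 1/2 = 5/2
4 + 1/(5/2) = 4 + 2/5 = 22/5
4 + 1/(22/5) = 4 + 5/22 = 93/22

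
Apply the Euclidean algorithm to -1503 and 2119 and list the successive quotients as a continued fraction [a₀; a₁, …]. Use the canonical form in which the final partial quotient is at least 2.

[-1; 3, 2, 3, 1, 1, 1, 24]

Run the Euclidean algorithm, recording each quotient:
-1503 ÷ 2119 → quotient -1, remainder 616
2119 ÷ 616 → quotient 3, remainder 271
616 ÷ 271 → quotient 2, remainder 74
271 ÷ 74 → quotient 3, remainder 49
74 ÷ 49 → quotient 1, remainder 25
49 ÷ 25 → quotient 1, remainder 24
25 ÷ 24 → quotient 1, remainder 1
24 ÷ 1 → quotient 24, remainder 0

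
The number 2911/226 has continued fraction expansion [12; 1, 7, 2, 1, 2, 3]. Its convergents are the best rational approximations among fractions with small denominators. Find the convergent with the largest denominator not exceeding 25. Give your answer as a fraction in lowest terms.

322/25

a_0 = 12: 12/1  (≤ bound)
a_1 = 1: 13/1  (≤ bound)
a_2 = 7: 103/8  (≤ bound)
a_3 = 2: 219/17  (≤ bound)
a_4 = 1: 322/25  (≤ bound)
a_5 = 2: 863/67  (> 25, stop)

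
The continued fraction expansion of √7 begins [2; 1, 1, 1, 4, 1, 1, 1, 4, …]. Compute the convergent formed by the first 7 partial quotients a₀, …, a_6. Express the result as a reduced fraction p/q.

82/31

Starting at the tail and folding back:
Start with 1.
1 + 1/(1/1) = 1 + 1/1 = 2/1
4 + 1/(2/1) = 4 + 1/2 = 9/2
1 + 1/(9/2) = 1 + 2/9 = 11/9
1 + 1/(11/9) = 1 + 9/11 = 20/11
1 + 1/(20/11) = 1 + 11/20 = 31/20
2 + 1/(31/20) = 2 + 20/31 = 82/31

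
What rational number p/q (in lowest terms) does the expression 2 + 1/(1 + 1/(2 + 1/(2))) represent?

Start with 2.
2 + 1/(2/1) = 2 + 1/2 = 5/2
1 + 1/(5/2) = 1 + 2/5 = 7/5
2 + 1/(7/5) = 2 + 5/7 = 19/7

19/7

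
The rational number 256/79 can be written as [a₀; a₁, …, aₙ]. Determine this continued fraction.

[3; 4, 6, 3]

⌊256/79⌋ = 3, remainder 19
⌊79/19⌋ = 4, remainder 3
⌊19/3⌋ = 6, remainder 1
⌊3/1⌋ = 3, remainder 0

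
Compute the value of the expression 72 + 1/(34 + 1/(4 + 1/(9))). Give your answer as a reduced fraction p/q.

a_0 = 72: 72/1
a_1 = 34: 2449/34
a_2 = 4: 9868/137
a_3 = 9: 91261/1267

91261/1267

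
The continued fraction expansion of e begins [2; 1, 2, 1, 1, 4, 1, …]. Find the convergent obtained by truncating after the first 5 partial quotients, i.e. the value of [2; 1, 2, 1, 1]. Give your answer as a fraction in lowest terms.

a_0 = 2: 2/1
a_1 = 1: 3/1
a_2 = 2: 8/3
a_3 = 1: 11/4
a_4 = 1: 19/7

19/7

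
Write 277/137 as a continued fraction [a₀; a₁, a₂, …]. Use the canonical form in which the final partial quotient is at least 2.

[2; 45, 1, 2]

Run the Euclidean algorithm, recording each quotient:
277 ÷ 137 → quotient 2, remainder 3
137 ÷ 3 → quotient 45, remainder 2
3 ÷ 2 → quotient 1, remainder 1
2 ÷ 1 → quotient 2, remainder 0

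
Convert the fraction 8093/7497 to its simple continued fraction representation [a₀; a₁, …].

⌊8093/7497⌋ = 1, remainder 596
⌊7497/596⌋ = 12, remainder 345
⌊596/345⌋ = 1, remainder 251
⌊345/251⌋ = 1, remainder 94
⌊251/94⌋ = 2, remainder 63
⌊94/63⌋ = 1, remainder 31
⌊63/31⌋ = 2, remainder 1
⌊31/1⌋ = 31, remainder 0

[1; 12, 1, 1, 2, 1, 2, 31]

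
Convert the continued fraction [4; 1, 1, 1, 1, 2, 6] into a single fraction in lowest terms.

383/83

Work from the innermost term outward:
Start with 6.
2 + 1/(6/1) = 2 + 1/6 = 13/6
1 + 1/(13/6) = 1 + 6/13 = 19/13
1 + 1/(19/13) = 1 + 13/19 = 32/19
1 + 1/(32/19) = 1 + 19/32 = 51/32
1 + 1/(51/32) = 1 + 32/51 = 83/51
4 + 1/(83/51) = 4 + 51/83 = 383/83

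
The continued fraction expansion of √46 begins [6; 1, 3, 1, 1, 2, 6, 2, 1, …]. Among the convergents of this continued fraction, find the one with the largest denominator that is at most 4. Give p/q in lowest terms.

27/4

List convergents until the denominator exceeds the bound:
a_0 = 6: 6/1  (≤ bound)
a_1 = 1: 7/1  (≤ bound)
a_2 = 3: 27/4  (≤ bound)
a_3 = 1: 34/5  (> 4, stop)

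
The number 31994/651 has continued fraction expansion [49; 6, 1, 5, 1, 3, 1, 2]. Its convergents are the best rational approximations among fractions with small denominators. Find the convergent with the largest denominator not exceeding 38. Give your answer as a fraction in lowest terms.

a_0 = 49: 49/1  (≤ bound)
a_1 = 6: 295/6  (≤ bound)
a_2 = 1: 344/7  (≤ bound)
a_3 = 5: 2015/41  (> 38, stop)

344/7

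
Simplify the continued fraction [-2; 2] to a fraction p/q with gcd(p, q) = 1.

-3/2

a_0 = -2: -2/1
a_1 = 2: -3/2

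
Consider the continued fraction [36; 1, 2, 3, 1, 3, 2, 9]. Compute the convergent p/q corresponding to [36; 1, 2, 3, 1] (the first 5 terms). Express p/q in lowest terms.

a_0 = 36: 36/1
a_1 = 1: 37/1
a_2 = 2: 110/3
a_3 = 3: 367/10
a_4 = 1: 477/13

477/13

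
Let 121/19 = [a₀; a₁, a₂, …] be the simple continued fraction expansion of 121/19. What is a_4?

Apply division with remainder until the remainder is 0:
121 ÷ 19 → quotient 6, remainder 7
19 ÷ 7 → quotient 2, remainder 5
7 ÷ 5 → quotient 1, remainder 2
5 ÷ 2 → quotient 2, remainder 1
2 ÷ 1 → quotient 2, remainder 0

2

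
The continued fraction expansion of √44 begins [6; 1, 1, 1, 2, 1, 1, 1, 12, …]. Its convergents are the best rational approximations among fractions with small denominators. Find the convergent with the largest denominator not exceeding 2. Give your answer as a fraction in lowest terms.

13/2

a_0 = 6: 6/1  (≤ bound)
a_1 = 1: 7/1  (≤ bound)
a_2 = 1: 13/2  (≤ bound)
a_3 = 1: 20/3  (> 2, stop)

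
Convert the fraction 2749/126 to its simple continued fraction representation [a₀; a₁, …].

[21; 1, 4, 2, 11]

⌊2749/126⌋ = 21, remainder 103
⌊126/103⌋ = 1, remainder 23
⌊103/23⌋ = 4, remainder 11
⌊23/11⌋ = 2, remainder 1
⌊11/1⌋ = 11, remainder 0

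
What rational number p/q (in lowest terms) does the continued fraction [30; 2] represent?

61/2

Start with 2.
30 + 1/(2/1) = 30 + 1/2 = 61/2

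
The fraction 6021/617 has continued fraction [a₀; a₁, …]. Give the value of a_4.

6021 = 9·617 + 468, so a_0 = 9
617 = 1·468 + 149, so a_1 = 1
468 = 3·149 + 21, so a_2 = 3
149 = 7·21 + 2, so a_3 = 7
21 = 10·2 + 1, so a_4 = 10

10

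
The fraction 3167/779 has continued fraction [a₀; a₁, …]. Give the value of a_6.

4

3167 ÷ 779 → quotient 4, remainder 51
779 ÷ 51 → quotient 15, remainder 14
51 ÷ 14 → quotient 3, remainder 9
14 ÷ 9 → quotient 1, remainder 5
9 ÷ 5 → quotient 1, remainder 4
5 ÷ 4 → quotient 1, remainder 1
4 ÷ 1 → quotient 4, remainder 0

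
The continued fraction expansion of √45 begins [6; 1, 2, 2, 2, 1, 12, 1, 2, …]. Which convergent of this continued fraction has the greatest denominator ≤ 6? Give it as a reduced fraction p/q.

20/3

a_0 = 6: 6/1  (≤ bound)
a_1 = 1: 7/1  (≤ bound)
a_2 = 2: 20/3  (≤ bound)
a_3 = 2: 47/7  (> 6, stop)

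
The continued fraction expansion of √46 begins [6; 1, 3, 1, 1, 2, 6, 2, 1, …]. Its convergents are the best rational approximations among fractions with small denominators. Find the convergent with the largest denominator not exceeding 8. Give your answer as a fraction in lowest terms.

List convergents until the denominator exceeds the bound:
a_0 = 6: 6/1  (≤ bound)
a_1 = 1: 7/1  (≤ bound)
a_2 = 3: 27/4  (≤ bound)
a_3 = 1: 34/5  (≤ bound)
a_4 = 1: 61/9  (> 8, stop)

34/5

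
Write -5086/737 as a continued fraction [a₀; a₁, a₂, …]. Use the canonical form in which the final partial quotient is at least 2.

⌊-5086/737⌋ = -7, remainder 73
⌊737/73⌋ = 10, remainder 7
⌊73/7⌋ = 10, remainder 3
⌊7/3⌋ = 2, remainder 1
⌊3/1⌋ = 3, remainder 0

[-7; 10, 10, 2, 3]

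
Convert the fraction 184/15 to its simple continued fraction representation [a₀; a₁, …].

184 ÷ 15 → quotient 12, remainder 4
15 ÷ 4 → quotient 3, remainder 3
4 ÷ 3 → quotient 1, remainder 1
3 ÷ 1 → quotient 3, remainder 0

[12; 3, 1, 3]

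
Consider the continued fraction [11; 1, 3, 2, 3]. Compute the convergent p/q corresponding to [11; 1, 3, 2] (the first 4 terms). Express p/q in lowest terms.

a_0 = 11: 11/1
a_1 = 1: 12/1
a_2 = 3: 47/4
a_3 = 2: 106/9

106/9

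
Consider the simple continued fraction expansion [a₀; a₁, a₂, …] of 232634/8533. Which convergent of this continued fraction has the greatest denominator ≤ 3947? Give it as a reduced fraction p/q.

List convergents until the denominator exceeds the bound:
a_0 = 27: 27/1  (≤ bound)
a_1 = 3: 82/3  (≤ bound)
a_2 = 1: 109/4  (≤ bound)
a_3 = 4: 518/19  (≤ bound)
a_4 = 9: 4771/175  (≤ bound)
a_5 = 6: 29144/1069  (≤ bound)
a_6 = 1: 33915/1244  (≤ bound)
a_7 = 6: 232634/8533  (> 3947, stop)

33915/1244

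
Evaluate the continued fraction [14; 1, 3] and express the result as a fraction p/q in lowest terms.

Start with 3.
1 + 1/(3/1) = 1 + 1/3 = 4/3
14 + 1/(4/3) = 14 + 3/4 = 59/4

59/4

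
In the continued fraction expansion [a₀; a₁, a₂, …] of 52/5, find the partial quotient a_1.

2

Run the Euclidean algorithm, recording each quotient:
52 ÷ 5 → quotient 10, remainder 2
5 ÷ 2 → quotient 2, remainder 1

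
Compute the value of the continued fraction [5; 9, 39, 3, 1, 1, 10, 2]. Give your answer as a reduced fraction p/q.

280869/54956

Start with 2.
10 + 1/(2/1) = 10 + 1/2 = 21/2
1 + 1/(21/2) = 1 + 2/21 = 23/21
1 + 1/(23/21) = 1 + 21/23 = 44/23
3 + 1/(44/23) = 3 + 23/44 = 155/44
39 + 1/(155/44) = 39 + 44/155 = 6089/155
9 + 1/(6089/155) = 9 + 155/6089 = 54956/6089
5 + 1/(54956/6089) = 5 + 6089/54956 = 280869/54956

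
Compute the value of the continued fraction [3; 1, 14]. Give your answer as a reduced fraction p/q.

a_0 = 3: 3/1
a_1 = 1: 4/1
a_2 = 14: 59/15

59/15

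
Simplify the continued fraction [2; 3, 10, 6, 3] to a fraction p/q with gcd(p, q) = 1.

1389/598

Collapse the nested fraction from the inside out:
Start with 3.
6 + 1/(3/1) = 6 + 1/3 = 19/3
10 + 1/(19/3) = 10 + 3/19 = 193/19
3 + 1/(193/19) = 3 + 19/193 = 598/193
2 + 1/(598/193) = 2 + 193/598 = 1389/598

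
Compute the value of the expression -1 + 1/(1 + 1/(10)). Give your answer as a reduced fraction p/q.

-1/11

Start with 10.
1 + 1/(10/1) = 1 + 1/10 = 11/10
-1 + 1/(11/10) = -1 + 10/11 = -1/11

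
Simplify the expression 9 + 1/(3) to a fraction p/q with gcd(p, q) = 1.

28/3

a_0 = 9: 9/1
a_1 = 3: 28/3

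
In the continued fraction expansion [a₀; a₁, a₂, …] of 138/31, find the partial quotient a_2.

4

⌊138/31⌋ = 4, remainder 14
⌊31/14⌋ = 2, remainder 3
⌊14/3⌋ = 4, remainder 2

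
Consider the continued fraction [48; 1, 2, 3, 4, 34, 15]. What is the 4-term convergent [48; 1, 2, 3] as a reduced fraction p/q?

487/10

Start with 3.
2 + 1/(3/1) = 2 + 1/3 = 7/3
1 + 1/(7/3) = 1 + 3/7 = 10/7
48 + 1/(10/7) = 48 + 7/10 = 487/10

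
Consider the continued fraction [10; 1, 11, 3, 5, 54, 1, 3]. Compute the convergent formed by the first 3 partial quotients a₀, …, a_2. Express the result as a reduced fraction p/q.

Starting at the tail and folding back:
Start with 11.
1 + 1/(11/1) = 1 + 1/11 = 12/11
10 + 1/(12/11) = 10 + 11/12 = 131/12

131/12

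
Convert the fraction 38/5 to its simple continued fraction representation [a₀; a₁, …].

38 = 7·5 + 3, so a_0 = 7
5 = 1·3 + 2, so a_1 = 1
3 = 1·2 + 1, so a_2 = 1
2 = 2·1 + 0, so a_3 = 2

[7; 1, 1, 2]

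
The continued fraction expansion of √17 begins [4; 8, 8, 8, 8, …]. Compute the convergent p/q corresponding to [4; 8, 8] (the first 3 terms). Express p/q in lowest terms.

a_0 = 4: 4/1
a_1 = 8: 33/8
a_2 = 8: 268/65

268/65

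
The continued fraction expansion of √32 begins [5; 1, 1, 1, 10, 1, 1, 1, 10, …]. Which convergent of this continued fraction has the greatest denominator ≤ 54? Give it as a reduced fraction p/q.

a_0 = 5: 5/1  (≤ bound)
a_1 = 1: 6/1  (≤ bound)
a_2 = 1: 11/2  (≤ bound)
a_3 = 1: 17/3  (≤ bound)
a_4 = 10: 181/32  (≤ bound)
a_5 = 1: 198/35  (≤ bound)
a_6 = 1: 379/67  (> 54, stop)

198/35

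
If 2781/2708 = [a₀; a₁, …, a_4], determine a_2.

10

⌊2781/2708⌋ = 1, remainder 73
⌊2708/73⌋ = 37, remainder 7
⌊73/7⌋ = 10, remainder 3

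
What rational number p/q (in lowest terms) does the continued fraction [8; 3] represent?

25/3

Compute successive convergents:
a_0 = 8: 8/1
a_1 = 3: 25/3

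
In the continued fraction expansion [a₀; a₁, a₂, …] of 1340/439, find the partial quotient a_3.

2

1340 = 3·439 + 23, so a_0 = 3
439 = 19·23 + 2, so a_1 = 19
23 = 11·2 + 1, so a_2 = 11
2 = 2·1 + 0, so a_3 = 2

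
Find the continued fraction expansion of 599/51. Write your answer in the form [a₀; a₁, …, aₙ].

Apply division with remainder until the remainder is 0:
599 ÷ 51 → quotient 11, remainder 38
51 ÷ 38 → quotient 1, remainder 13
38 ÷ 13 → quotient 2, remainder 12
13 ÷ 12 → quotient 1, remainder 1
12 ÷ 1 → quotient 12, remainder 0

[11; 1, 2, 1, 12]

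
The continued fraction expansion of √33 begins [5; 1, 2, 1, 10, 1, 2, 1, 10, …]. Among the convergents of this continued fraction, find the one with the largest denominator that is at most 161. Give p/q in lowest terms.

a_0 = 5: 5/1  (≤ bound)
a_1 = 1: 6/1  (≤ bound)
a_2 = 2: 17/3  (≤ bound)
a_3 = 1: 23/4  (≤ bound)
a_4 = 10: 247/43  (≤ bound)
a_5 = 1: 270/47  (≤ bound)
a_6 = 2: 787/137  (≤ bound)
a_7 = 1: 1057/184  (> 161, stop)

787/137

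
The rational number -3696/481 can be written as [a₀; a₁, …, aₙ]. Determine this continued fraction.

[-8; 3, 6, 12, 2]

Apply division with remainder until the remainder is 0:
-3696 ÷ 481 → quotient -8, remainder 152
481 ÷ 152 → quotient 3, remainder 25
152 ÷ 25 → quotient 6, remainder 2
25 ÷ 2 → quotient 12, remainder 1
2 ÷ 1 → quotient 2, remainder 0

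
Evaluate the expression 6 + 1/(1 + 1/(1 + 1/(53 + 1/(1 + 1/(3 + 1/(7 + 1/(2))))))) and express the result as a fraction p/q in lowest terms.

a_0 = 6: 6/1
a_1 = 1: 7/1
a_2 = 1: 13/2
a_3 = 53: 696/107
a_4 = 1: 709/109
a_5 = 3: 2823/434
a_6 = 7: 20470/3147
a_7 = 2: 43763/6728

43763/6728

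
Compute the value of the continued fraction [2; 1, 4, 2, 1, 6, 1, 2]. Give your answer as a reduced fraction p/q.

Starting at the tail and folding back:
Start with 2.
1 + 1/(2/1) = 1 + 1/2 = 3/2
6 + 1/(3/2) = 6 + 2/3 = 20/3
1 + 1/(20/3) = 1 + 3/20 = 23/20
2 + 1/(23/20) = 2 + 20/23 = 66/23
4 + 1/(66/23) = 4 + 23/66 = 287/66
1 + 1/(287/66) = 1 + 66/287 = 353/287
2 + 1/(353/287) = 2 + 287/353 = 993/353

993/353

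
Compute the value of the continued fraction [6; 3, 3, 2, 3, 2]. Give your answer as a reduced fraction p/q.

1141/181

Start with 2.
3 + 1/(2/1) = 3 + 1/2 = 7/2
2 + 1/(7/2) = 2 + 2/7 = 16/7
3 + 1/(16/7) = 3 + 7/16 = 55/16
3 + 1/(55/16) = 3 + 16/55 = 181/55
6 + 1/(181/55) = 6 + 55/181 = 1141/181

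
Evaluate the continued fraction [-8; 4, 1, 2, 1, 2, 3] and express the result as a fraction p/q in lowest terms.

-1363/175

Start with 3.
2 + 1/(3/1) = 2 + 1/3 = 7/3
1 + 1/(7/3) = 1 + 3/7 = 10/7
2 + 1/(10/7) = 2 + 7/10 = 27/10
1 + 1/(27/10) = 1 + 10/27 = 37/27
4 + 1/(37/27) = 4 + 27/37 = 175/37
-8 + 1/(175/37) = -8 + 37/175 = -1363/175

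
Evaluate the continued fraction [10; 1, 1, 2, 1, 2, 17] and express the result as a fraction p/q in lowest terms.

3491/330

a_0 = 10: 10/1
a_1 = 1: 11/1
a_2 = 1: 21/2
a_3 = 2: 53/5
a_4 = 1: 74/7
a_5 = 2: 201/19
a_6 = 17: 3491/330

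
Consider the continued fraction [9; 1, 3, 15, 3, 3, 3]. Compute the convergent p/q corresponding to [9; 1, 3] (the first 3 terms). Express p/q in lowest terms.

39/4

Start with 3.
1 + 1/(3/1) = 1 + 1/3 = 4/3
9 + 1/(4/3) = 9 + 3/4 = 39/4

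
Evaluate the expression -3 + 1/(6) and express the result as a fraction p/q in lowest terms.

a_0 = -3: -3/1
a_1 = 6: -17/6

-17/6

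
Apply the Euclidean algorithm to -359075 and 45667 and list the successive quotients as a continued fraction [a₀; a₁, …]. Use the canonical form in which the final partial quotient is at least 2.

[-8; 7, 3, 2, 2, 14, 3, 8]

-359075 = -8·45667 + 6261, so a_0 = -8
45667 = 7·6261 + 1840, so a_1 = 7
6261 = 3·1840 + 741, so a_2 = 3
1840 = 2·741 + 358, so a_3 = 2
741 = 2·358 + 25, so a_4 = 2
358 = 14·25 + 8, so a_5 = 14
25 = 3·8 + 1, so a_6 = 3
8 = 8·1 + 0, so a_7 = 8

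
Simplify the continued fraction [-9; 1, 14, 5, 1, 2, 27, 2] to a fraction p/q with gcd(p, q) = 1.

Use the convergent recurrence hₖ = aₖ·hₖ₋₁ + hₖ₋₂ (and likewise for the denominators kₖ):
a_0 = -9: -9/1
a_1 = 1: -8/1
a_2 = 14: -121/15
a_3 = 5: -613/76
a_4 = 1: -734/91
a_5 = 2: -2081/258
a_6 = 27: -56921/7057
a_7 = 2: -115923/14372

-115923/14372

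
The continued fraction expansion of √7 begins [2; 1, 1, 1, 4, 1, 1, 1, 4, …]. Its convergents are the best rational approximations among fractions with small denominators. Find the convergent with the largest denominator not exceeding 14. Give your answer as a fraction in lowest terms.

List convergents until the denominator exceeds the bound:
a_0 = 2: 2/1  (≤ bound)
a_1 = 1: 3/1  (≤ bound)
a_2 = 1: 5/2  (≤ bound)
a_3 = 1: 8/3  (≤ bound)
a_4 = 4: 37/14  (≤ bound)
a_5 = 1: 45/17  (> 14, stop)

37/14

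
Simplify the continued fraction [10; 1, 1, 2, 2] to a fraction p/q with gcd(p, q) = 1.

a_0 = 10: 10/1
a_1 = 1: 11/1
a_2 = 1: 21/2
a_3 = 2: 53/5
a_4 = 2: 127/12

127/12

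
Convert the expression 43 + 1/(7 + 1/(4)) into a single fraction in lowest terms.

Compute successive convergents:
a_0 = 43: 43/1
a_1 = 7: 302/7
a_2 = 4: 1251/29

1251/29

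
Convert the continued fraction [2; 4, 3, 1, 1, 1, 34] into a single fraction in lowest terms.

3637/1628

Starting at the tail and folding back:
Start with 34.
1 + 1/(34/1) = 1 + 1/34 = 35/34
1 + 1/(35/34) = 1 + 34/35 = 69/35
1 + 1/(69/35) = 1 + 35/69 = 104/69
3 + 1/(104/69) = 3 + 69/104 = 381/104
4 + 1/(381/104) = 4 + 104/381 = 1628/381
2 + 1/(1628/381) = 2 + 381/1628 = 3637/1628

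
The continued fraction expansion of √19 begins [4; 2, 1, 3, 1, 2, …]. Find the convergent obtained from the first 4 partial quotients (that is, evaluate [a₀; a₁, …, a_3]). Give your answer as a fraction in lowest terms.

Start with 3.
1 + 1/(3/1) = 1 + 1/3 = 4/3
2 + 1/(4/3) = 2 + 3/4 = 11/4
4 + 1/(11/4) = 4 + 4/11 = 48/11

48/11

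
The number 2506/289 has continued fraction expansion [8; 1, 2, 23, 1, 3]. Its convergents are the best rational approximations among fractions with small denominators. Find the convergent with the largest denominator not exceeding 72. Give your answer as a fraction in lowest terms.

List convergents until the denominator exceeds the bound:
a_0 = 8: 8/1  (≤ bound)
a_1 = 1: 9/1  (≤ bound)
a_2 = 2: 26/3  (≤ bound)
a_3 = 23: 607/70  (≤ bound)
a_4 = 1: 633/73  (> 72, stop)

607/70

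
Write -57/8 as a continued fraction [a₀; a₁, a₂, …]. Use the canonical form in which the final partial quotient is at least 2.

[-8; 1, 7]

-57 = -8·8 + 7, so a_0 = -8
8 = 1·7 + 1, so a_1 = 1
7 = 7·1 + 0, so a_2 = 7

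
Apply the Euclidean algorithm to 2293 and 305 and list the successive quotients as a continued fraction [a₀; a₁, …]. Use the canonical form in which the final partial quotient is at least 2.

2293 = 7·305 + 158, so a_0 = 7
305 = 1·158 + 147, so a_1 = 1
158 = 1·147 + 11, so a_2 = 1
147 = 13·11 + 4, so a_3 = 13
11 = 2·4 + 3, so a_4 = 2
4 = 1·3 + 1, so a_5 = 1
3 = 3·1 + 0, so a_6 = 3

[7; 1, 1, 13, 2, 1, 3]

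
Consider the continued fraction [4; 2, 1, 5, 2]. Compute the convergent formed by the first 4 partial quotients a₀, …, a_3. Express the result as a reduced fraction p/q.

74/17

Use the convergent recurrence hₖ = aₖ·hₖ₋₁ + hₖ₋₂ (and likewise for the denominators kₖ):
a_0 = 4: 4/1
a_1 = 2: 9/2
a_2 = 1: 13/3
a_3 = 5: 74/17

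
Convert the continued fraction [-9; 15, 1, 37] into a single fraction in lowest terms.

-5425/607

Start with 37.
1 + 1/(37/1) = 1 + 1/37 = 38/37
15 + 1/(38/37) = 15 + 37/38 = 607/38
-9 + 1/(607/38) = -9 + 38/607 = -5425/607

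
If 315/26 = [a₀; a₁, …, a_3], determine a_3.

2

Apply division with remainder until the remainder is 0:
315 ÷ 26 → quotient 12, remainder 3
26 ÷ 3 → quotient 8, remainder 2
3 ÷ 2 → quotient 1, remainder 1
2 ÷ 1 → quotient 2, remainder 0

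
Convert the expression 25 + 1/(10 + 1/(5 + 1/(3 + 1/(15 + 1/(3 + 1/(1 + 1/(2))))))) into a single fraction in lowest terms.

701368/27945

Start with 2.
1 + 1/(2/1) = 1 + 1/2 = 3/2
3 + 1/(3/2) = 3 + 2/3 = 11/3
15 + 1/(11/3) = 15 + 3/11 = 168/11
3 + 1/(168/11) = 3 + 11/168 = 515/168
5 + 1/(515/168) = 5 + 168/515 = 2743/515
10 + 1/(2743/515) = 10 + 515/2743 = 27945/2743
25 + 1/(27945/2743) = 25 + 2743/27945 = 701368/27945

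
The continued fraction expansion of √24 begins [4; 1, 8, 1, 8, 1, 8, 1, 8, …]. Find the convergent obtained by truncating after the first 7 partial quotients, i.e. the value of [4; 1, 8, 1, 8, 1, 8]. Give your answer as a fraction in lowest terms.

4316/881

Compute successive convergents:
a_0 = 4: 4/1
a_1 = 1: 5/1
a_2 = 8: 44/9
a_3 = 1: 49/10
a_4 = 8: 436/89
a_5 = 1: 485/99
a_6 = 8: 4316/881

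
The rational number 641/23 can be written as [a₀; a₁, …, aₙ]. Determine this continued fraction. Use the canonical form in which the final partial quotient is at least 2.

Run the Euclidean algorithm, recording each quotient:
641 ÷ 23 → quotient 27, remainder 20
23 ÷ 20 → quotient 1, remainder 3
20 ÷ 3 → quotient 6, remainder 2
3 ÷ 2 → quotient 1, remainder 1
2 ÷ 1 → quotient 2, remainder 0

[27; 1, 6, 1, 2]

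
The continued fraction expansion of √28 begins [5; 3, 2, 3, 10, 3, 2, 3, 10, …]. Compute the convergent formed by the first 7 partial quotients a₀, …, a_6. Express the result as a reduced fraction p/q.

9403/1777

Build up convergents one term at a time:
a_0 = 5: 5/1
a_1 = 3: 16/3
a_2 = 2: 37/7
a_3 = 3: 127/24
a_4 = 10: 1307/247
a_5 = 3: 4048/765
a_6 = 2: 9403/1777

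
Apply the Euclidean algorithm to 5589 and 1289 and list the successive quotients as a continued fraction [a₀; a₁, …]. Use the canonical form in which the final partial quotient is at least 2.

[4; 2, 1, 42, 3, 3]

Apply division with remainder until the remainder is 0:
5589 = 4·1289 + 433, so a_0 = 4
1289 = 2·433 + 423, so a_1 = 2
433 = 1·423 + 10, so a_2 = 1
423 = 42·10 + 3, so a_3 = 42
10 = 3·3 + 1, so a_4 = 3
3 = 3·1 + 0, so a_5 = 3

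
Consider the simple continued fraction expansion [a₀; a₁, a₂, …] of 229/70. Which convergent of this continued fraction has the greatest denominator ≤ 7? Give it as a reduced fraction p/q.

List convergents until the denominator exceeds the bound:
a_0 = 3: 3/1  (≤ bound)
a_1 = 3: 10/3  (≤ bound)
a_2 = 1: 13/4  (≤ bound)
a_3 = 2: 36/11  (> 7, stop)

13/4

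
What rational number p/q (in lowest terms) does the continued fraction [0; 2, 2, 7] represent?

Starting at the tail and folding back:
Start with 7.
2 + 1/(7/1) = 2 + 1/7 = 15/7
2 + 1/(15/7) = 2 + 7/15 = 37/15
0 + 1/(37/15) = 0 + 15/37 = 15/37

15/37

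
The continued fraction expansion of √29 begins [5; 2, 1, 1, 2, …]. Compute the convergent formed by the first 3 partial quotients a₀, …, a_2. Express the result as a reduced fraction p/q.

16/3

Collapse the nested fraction from the inside out:
Start with 1.
2 + 1/(1/1) = 2 + 1/1 = 3/1
5 + 1/(3/1) = 5 + 1/3 = 16/3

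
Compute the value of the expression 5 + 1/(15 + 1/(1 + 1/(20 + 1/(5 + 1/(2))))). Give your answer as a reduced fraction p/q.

Start with 2.
5 + 1/(2/1) = 5 + 1/2 = 11/2
20 + 1/(11/2) = 20 + 2/11 = 222/11
1 + 1/(222/11) = 1 + 11/222 = 233/222
15 + 1/(233/222) = 15 + 222/233 = 3717/233
5 + 1/(3717/233) = 5 + 233/3717 = 18818/3717

18818/3717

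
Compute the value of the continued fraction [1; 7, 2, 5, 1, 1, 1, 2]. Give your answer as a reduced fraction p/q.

a_0 = 1: 1/1
a_1 = 7: 8/7
a_2 = 2: 17/15
a_3 = 5: 93/82
a_4 = 1: 110/97
a_5 = 1: 203/179
a_6 = 1: 313/276
a_7 = 2: 829/731

829/731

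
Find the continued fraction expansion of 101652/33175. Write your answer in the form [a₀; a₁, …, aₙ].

[3; 15, 1, 1, 2, 13, 3, 10]

101652 ÷ 33175 → quotient 3, remainder 2127
33175 ÷ 2127 → quotient 15, remainder 1270
2127 ÷ 1270 → quotient 1, remainder 857
1270 ÷ 857 → quotient 1, remainder 413
857 ÷ 413 → quotient 2, remainder 31
413 ÷ 31 → quotient 13, remainder 10
31 ÷ 10 → quotient 3, remainder 1
10 ÷ 1 → quotient 10, remainder 0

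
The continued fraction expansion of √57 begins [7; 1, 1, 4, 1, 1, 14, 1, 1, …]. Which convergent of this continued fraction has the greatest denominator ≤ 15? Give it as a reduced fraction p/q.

83/11

a_0 = 7: 7/1  (≤ bound)
a_1 = 1: 8/1  (≤ bound)
a_2 = 1: 15/2  (≤ bound)
a_3 = 4: 68/9  (≤ bound)
a_4 = 1: 83/11  (≤ bound)
a_5 = 1: 151/20  (> 15, stop)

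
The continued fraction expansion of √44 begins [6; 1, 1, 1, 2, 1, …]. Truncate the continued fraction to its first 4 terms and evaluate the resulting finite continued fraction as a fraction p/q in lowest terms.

Start with 1.
1 + 1/(1/1) = 1 + 1/1 = 2/1
1 + 1/(2/1) = 1 + 1/2 = 3/2
6 + 1/(3/2) = 6 + 2/3 = 20/3

20/3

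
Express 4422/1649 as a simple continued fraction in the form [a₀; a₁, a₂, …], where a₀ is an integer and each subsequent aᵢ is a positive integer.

[2; 1, 2, 7, 10, 1, 1, 3]

Apply division with remainder until the remainder is 0:
4422 = 2·1649 + 1124, so a_0 = 2
1649 = 1·1124 + 525, so a_1 = 1
1124 = 2·525 + 74, so a_2 = 2
525 = 7·74 + 7, so a_3 = 7
74 = 10·7 + 4, so a_4 = 10
7 = 1·4 + 3, so a_5 = 1
4 = 1·3 + 1, so a_6 = 1
3 = 3·1 + 0, so a_7 = 3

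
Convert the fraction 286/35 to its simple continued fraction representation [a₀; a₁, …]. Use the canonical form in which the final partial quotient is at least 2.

286 ÷ 35 → quotient 8, remainder 6
35 ÷ 6 → quotient 5, remainder 5
6 ÷ 5 → quotient 1, remainder 1
5 ÷ 1 → quotient 5, remainder 0

[8; 5, 1, 5]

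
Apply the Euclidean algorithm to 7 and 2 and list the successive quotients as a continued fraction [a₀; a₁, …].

[3; 2]

⌊7/2⌋ = 3, remainder 1
⌊2/1⌋ = 2, remainder 0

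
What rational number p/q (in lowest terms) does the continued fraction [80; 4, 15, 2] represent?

10111/126

Starting at the tail and folding back:
Start with 2.
15 + 1/(2/1) = 15 + 1/2 = 31/2
4 + 1/(31/2) = 4 + 2/31 = 126/31
80 + 1/(126/31) = 80 + 31/126 = 10111/126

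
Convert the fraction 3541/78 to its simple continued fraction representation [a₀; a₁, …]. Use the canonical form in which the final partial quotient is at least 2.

[45; 2, 1, 1, 15]

3541 ÷ 78 → quotient 45, remainder 31
78 ÷ 31 → quotient 2, remainder 16
31 ÷ 16 → quotient 1, remainder 15
16 ÷ 15 → quotient 1, remainder 1
15 ÷ 1 → quotient 15, remainder 0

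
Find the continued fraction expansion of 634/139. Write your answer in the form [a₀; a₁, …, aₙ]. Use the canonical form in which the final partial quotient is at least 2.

[4; 1, 1, 3, 1, 1, 2, 3]

⌊634/139⌋ = 4, remainder 78
⌊139/78⌋ = 1, remainder 61
⌊78/61⌋ = 1, remainder 17
⌊61/17⌋ = 3, remainder 10
⌊17/10⌋ = 1, remainder 7
⌊10/7⌋ = 1, remainder 3
⌊7/3⌋ = 2, remainder 1
⌊3/1⌋ = 3, remainder 0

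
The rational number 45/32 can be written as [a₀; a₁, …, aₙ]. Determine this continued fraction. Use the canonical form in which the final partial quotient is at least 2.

45 ÷ 32 → quotient 1, remainder 13
32 ÷ 13 → quotient 2, remainder 6
13 ÷ 6 → quotient 2, remainder 1
6 ÷ 1 → quotient 6, remainder 0

[1; 2, 2, 6]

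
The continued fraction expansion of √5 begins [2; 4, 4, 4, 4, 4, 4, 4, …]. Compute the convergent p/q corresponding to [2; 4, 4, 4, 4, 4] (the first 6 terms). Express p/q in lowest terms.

Start with 4.
4 + 1/(4/1) = 4 + 1/4 = 17/4
4 + 1/(17/4) = 4 + 4/17 = 72/17
4 + 1/(72/17) = 4 + 17/72 = 305/72
4 + 1/(305/72) = 4 + 72/305 = 1292/305
2 + 1/(1292/305) = 2 + 305/1292 = 2889/1292

2889/1292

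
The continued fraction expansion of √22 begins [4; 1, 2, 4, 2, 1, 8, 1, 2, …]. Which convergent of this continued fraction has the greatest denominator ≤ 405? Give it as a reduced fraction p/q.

1712/365

a_0 = 4: 4/1  (≤ bound)
a_1 = 1: 5/1  (≤ bound)
a_2 = 2: 14/3  (≤ bound)
a_3 = 4: 61/13  (≤ bound)
a_4 = 2: 136/29  (≤ bound)
a_5 = 1: 197/42  (≤ bound)
a_6 = 8: 1712/365  (≤ bound)
a_7 = 1: 1909/407  (> 405, stop)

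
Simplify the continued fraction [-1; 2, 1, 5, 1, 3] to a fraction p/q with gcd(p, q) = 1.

-50/77

Start with 3.
1 + 1/(3/1) = 1 + 1/3 = 4/3
5 + 1/(4/3) = 5 + 3/4 = 23/4
1 + 1/(23/4) = 1 + 4/23 = 27/23
2 + 1/(27/23) = 2 + 23/27 = 77/27
-1 + 1/(77/27) = -1 + 27/77 = -50/77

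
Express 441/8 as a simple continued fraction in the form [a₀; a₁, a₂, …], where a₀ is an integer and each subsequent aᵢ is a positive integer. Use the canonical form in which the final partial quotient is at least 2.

Apply division with remainder until the remainder is 0:
⌊441/8⌋ = 55, remainder 1
⌊8/1⌋ = 8, remainder 0

[55; 8]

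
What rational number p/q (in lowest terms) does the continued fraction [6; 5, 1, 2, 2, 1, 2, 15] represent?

a_0 = 6: 6/1
a_1 = 5: 31/5
a_2 = 1: 37/6
a_3 = 2: 105/17
a_4 = 2: 247/40
a_5 = 1: 352/57
a_6 = 2: 951/154
a_7 = 15: 14617/2367

14617/2367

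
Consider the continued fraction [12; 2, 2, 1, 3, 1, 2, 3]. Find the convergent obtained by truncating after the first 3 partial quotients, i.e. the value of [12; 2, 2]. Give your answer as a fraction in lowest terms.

62/5

Start with 2.
2 + 1/(2/1) = 2 + 1/2 = 5/2
12 + 1/(5/2) = 12 + 2/5 = 62/5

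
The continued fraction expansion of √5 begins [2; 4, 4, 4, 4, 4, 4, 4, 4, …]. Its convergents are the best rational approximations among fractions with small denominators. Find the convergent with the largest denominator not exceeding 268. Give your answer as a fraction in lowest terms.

a_0 = 2: 2/1  (≤ bound)
a_1 = 4: 9/4  (≤ bound)
a_2 = 4: 38/17  (≤ bound)
a_3 = 4: 161/72  (≤ bound)
a_4 = 4: 682/305  (> 268, stop)

161/72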